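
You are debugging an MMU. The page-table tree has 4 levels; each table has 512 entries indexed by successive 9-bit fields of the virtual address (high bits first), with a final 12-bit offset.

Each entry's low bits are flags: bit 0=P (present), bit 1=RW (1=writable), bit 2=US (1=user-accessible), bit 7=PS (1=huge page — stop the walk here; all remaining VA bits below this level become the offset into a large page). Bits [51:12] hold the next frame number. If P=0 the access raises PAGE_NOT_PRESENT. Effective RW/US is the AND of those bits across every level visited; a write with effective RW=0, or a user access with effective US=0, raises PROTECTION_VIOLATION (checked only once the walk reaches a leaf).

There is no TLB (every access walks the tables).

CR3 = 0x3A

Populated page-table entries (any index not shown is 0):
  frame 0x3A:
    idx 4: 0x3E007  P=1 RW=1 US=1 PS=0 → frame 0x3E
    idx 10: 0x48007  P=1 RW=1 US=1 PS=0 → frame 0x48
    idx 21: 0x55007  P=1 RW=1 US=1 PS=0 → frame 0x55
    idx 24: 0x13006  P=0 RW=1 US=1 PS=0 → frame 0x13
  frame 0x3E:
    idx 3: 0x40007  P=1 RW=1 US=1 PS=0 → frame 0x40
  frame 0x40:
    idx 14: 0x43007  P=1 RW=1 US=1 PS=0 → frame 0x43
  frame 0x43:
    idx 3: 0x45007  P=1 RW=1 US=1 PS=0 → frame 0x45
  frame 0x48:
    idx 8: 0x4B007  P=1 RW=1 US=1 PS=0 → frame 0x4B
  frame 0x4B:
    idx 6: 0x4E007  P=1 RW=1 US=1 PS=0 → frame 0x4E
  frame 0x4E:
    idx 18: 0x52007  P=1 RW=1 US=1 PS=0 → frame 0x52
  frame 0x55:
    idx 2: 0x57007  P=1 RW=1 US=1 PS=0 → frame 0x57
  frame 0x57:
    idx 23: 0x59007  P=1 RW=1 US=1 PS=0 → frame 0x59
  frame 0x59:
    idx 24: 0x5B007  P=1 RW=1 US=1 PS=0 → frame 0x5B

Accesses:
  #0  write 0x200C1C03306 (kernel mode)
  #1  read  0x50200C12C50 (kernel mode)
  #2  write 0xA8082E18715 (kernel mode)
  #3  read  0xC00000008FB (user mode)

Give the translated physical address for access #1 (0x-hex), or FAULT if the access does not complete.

Walk each access:
#0 VA=0x200C1C03306 (w,kernel):
  lvl0: tbl 0x3A, slot 4 ⇒ 0x3E007 (P1/RW1/US1/PS0)
  lvl1: tbl 0x3E, slot 3 ⇒ 0x40007 (P1/RW1/US1/PS0)
  lvl2: tbl 0x40, slot 14 ⇒ 0x43007 (P1/RW1/US1/PS0)
  lvl3: tbl 0x43, slot 3 ⇒ 0x45007 (P1/RW1/US1/PS0)
  ✓ 0x45306  — 4 lookups
#1 VA=0x50200C12C50 (r,kernel):
  lvl0: tbl 0x3A, slot 10 ⇒ 0x48007 (P1/RW1/US1/PS0)
  lvl1: tbl 0x48, slot 8 ⇒ 0x4B007 (P1/RW1/US1/PS0)
  lvl2: tbl 0x4B, slot 6 ⇒ 0x4E007 (P1/RW1/US1/PS0)
  lvl3: tbl 0x4E, slot 18 ⇒ 0x52007 (P1/RW1/US1/PS0)
  ✓ 0x52C50  — 4 lookups
#2 VA=0xA8082E18715 (w,kernel):
  lvl0: tbl 0x3A, slot 21 ⇒ 0x55007 (P1/RW1/US1/PS0)
  lvl1: tbl 0x55, slot 2 ⇒ 0x57007 (P1/RW1/US1/PS0)
  lvl2: tbl 0x57, slot 23 ⇒ 0x59007 (P1/RW1/US1/PS0)
  lvl3: tbl 0x59, slot 24 ⇒ 0x5B007 (P1/RW1/US1/PS0)
  ✓ 0x5B715  — 4 lookups
#3 VA=0xC00000008FB (r,user):
  lvl0: tbl 0x3A, slot 24 ⇒ 0x13006 (P0/RW1/US1/PS0)
  → PAGE_NOT_PRESENT  (1 entries read)

Access #1 PA: 0x52C50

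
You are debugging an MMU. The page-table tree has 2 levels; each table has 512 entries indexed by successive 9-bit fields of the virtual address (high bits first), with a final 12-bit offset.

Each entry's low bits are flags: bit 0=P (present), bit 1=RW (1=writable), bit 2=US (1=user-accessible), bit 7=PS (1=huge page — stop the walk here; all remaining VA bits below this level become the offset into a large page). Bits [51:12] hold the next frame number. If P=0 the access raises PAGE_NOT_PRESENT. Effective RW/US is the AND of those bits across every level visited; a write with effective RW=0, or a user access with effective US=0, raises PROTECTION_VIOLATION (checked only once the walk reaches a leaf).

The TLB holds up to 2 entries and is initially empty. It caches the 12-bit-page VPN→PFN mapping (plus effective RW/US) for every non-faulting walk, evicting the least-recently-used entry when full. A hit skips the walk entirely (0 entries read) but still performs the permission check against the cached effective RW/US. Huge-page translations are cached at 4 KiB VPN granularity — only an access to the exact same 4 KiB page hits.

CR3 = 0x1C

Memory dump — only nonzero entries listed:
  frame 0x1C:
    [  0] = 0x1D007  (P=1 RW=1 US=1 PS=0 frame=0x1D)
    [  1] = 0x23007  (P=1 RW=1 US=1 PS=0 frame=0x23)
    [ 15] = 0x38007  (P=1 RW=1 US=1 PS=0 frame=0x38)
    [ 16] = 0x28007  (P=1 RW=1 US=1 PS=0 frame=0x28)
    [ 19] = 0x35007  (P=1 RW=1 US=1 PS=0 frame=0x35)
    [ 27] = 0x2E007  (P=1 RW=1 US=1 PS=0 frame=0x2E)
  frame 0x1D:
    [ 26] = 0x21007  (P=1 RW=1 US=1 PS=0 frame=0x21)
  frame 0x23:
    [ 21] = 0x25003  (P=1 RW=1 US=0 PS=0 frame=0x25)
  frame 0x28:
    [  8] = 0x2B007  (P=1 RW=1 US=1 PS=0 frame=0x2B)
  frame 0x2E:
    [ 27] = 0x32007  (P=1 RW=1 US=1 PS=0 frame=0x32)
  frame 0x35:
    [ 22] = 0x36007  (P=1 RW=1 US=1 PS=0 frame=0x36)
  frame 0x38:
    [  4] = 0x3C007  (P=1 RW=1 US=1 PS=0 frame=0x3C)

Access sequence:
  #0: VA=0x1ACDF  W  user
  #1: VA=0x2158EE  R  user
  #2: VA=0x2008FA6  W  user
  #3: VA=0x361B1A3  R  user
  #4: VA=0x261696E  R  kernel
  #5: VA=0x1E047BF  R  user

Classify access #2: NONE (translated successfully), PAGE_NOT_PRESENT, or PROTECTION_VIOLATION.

Trace:
#0 VA=0x1ACDF (w,user):
  [0] read 0x1C idx=0: raw=0x1D007 flags P=1 W=1 U=1 S=0
  [1] read 0x1D idx=26: raw=0x21007 flags P=1 W=1 U=1 S=0
  ✓ 0x21CDF  — 2 lookups
#1 VA=0x2158EE (r,user):
  [0] read 0x1C idx=1: raw=0x23007 flags P=1 W=1 U=1 S=0
  [1] read 0x23 idx=21: raw=0x25003 flags P=1 W=1 U=0 S=0
  ✗ PROTECTION_VIOLATION  [2 reads]
#2 VA=0x2008FA6 (w,user):
  [0] read 0x1C idx=16: raw=0x28007 flags P=1 W=1 U=1 S=0
  [1] read 0x28 idx=8: raw=0x2B007 flags P=1 W=1 U=1 S=0
  ✓ 0x2BFA6  — 2 lookups
#3 VA=0x361B1A3 (r,user):
  [0] read 0x1C idx=27: raw=0x2E007 flags P=1 W=1 U=1 S=0
  [1] read 0x2E idx=27: raw=0x32007 flags P=1 W=1 U=1 S=0
  ✓ 0x321A3  — 2 lookups
#4 VA=0x261696E (r,kernel):
  [0] read 0x1C idx=19: raw=0x35007 flags P=1 W=1 U=1 S=0
  [1] read 0x35 idx=22: raw=0x36007 flags P=1 W=1 U=1 S=0
  ✓ 0x3696E  — 2 lookups
#5 VA=0x1E047BF (r,user):
  [0] read 0x1C idx=15: raw=0x38007 flags P=1 W=1 U=1 S=0
  [1] read 0x38 idx=4: raw=0x3C007 flags P=1 W=1 U=1 S=0
  ✓ 0x3C7BF  — 2 lookups

Access #2 fault: NONE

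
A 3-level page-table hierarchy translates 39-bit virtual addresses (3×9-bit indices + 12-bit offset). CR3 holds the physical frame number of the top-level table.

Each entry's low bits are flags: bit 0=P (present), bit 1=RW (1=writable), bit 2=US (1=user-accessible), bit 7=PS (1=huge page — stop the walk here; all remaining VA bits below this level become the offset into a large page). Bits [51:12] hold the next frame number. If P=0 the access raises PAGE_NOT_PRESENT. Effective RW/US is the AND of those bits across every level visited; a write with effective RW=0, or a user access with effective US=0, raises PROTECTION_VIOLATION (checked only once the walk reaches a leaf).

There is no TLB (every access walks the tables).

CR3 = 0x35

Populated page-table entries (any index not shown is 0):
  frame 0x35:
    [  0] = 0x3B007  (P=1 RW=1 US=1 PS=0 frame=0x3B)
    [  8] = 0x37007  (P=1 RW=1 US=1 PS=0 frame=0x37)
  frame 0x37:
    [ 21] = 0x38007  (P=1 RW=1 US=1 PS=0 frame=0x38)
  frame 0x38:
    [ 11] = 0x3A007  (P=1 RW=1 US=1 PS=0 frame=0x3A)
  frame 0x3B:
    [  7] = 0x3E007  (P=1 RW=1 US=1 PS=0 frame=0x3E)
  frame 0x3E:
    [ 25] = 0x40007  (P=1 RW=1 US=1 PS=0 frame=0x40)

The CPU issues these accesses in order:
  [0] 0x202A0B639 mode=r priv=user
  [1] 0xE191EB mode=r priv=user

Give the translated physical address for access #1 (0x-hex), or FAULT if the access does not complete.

Per-access translation:
#0 VA=0x202A0B639 (r,user):
  L0: frame=0x35 idx=8 entry=0x37007 [P=1 RW=1 US=1 PS=0]
  L1: frame=0x37 idx=21 entry=0x38007 [P=1 RW=1 US=1 PS=0]
  L2: frame=0x38 idx=11 entry=0x3A007 [P=1 RW=1 US=1 PS=0]
  ⇒ phys 0x3A639  [3 reads]
#1 VA=0xE191EB (r,user):
  L0: frame=0x35 idx=0 entry=0x3B007 [P=1 RW=1 US=1 PS=0]
  L1: frame=0x3B idx=7 entry=0x3E007 [P=1 RW=1 US=1 PS=0]
  L2: frame=0x3E idx=25 entry=0x40007 [P=1 RW=1 US=1 PS=0]
  ⇒ phys 0x401EB  [3 reads]

Access #1 PA: 0x401EB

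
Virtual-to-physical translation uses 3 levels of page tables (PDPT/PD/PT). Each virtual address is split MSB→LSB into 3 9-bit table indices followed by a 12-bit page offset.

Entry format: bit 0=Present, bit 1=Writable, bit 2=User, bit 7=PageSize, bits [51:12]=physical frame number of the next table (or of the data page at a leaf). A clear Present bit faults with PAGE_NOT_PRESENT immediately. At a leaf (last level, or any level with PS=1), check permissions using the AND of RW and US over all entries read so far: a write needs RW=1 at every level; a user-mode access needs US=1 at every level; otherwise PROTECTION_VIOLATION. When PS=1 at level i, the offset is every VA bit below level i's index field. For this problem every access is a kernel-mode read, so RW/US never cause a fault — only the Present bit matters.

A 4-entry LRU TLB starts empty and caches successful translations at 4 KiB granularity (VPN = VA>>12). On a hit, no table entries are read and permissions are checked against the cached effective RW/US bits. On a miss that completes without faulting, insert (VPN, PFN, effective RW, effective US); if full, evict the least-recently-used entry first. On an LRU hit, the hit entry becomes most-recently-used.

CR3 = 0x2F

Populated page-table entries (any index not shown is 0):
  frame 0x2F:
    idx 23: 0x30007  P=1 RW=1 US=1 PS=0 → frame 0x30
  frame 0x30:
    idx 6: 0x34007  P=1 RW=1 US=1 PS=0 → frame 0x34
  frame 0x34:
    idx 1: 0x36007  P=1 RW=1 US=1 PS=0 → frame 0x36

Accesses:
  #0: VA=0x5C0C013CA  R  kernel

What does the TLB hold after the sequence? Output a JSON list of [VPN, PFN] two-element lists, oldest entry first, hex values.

Per-access translation:
#0 VA=0x5C0C013CA (r,kernel):
  lvl0: tbl 0x2F, slot 23 ⇒ 0x30007 (P1/RW1/US1/PS0)
  lvl1: tbl 0x30, slot 6 ⇒ 0x34007 (P1/RW1/US1/PS0)
  lvl2: tbl 0x34, slot 1 ⇒ 0x36007 (P1/RW1/US1/PS0)
  → PA=0x363CA  (3 entries read)

TLB: [["0x5C0C01", "0x36"]]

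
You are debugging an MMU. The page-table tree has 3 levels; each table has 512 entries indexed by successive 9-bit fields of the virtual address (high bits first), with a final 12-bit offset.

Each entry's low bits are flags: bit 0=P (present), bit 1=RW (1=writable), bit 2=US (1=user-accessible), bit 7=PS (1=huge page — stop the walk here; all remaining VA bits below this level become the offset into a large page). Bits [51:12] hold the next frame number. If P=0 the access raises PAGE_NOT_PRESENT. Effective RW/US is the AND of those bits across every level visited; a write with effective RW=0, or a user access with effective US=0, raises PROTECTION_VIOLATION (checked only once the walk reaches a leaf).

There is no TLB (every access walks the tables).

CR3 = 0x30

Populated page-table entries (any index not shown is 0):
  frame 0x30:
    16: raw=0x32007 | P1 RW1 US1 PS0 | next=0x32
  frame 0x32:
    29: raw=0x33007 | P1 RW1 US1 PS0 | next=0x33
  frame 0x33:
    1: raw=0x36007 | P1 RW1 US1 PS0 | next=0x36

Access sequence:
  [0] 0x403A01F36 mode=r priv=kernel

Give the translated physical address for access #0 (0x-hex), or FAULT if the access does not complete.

Per-access translation:
#0 VA=0x403A01F36 (r,kernel):
  L0 @0x30[16] → 0x32007  P=1,RW=1,US=1,PS=0
  L1 @0x32[29] → 0x33007  P=1,RW=1,US=1,PS=0
  L2 @0x33[1] → 0x36007  P=1,RW=1,US=1,PS=0
  ⇒ phys 0x36F36  [3 reads]

Access #0 PA: 0x36F36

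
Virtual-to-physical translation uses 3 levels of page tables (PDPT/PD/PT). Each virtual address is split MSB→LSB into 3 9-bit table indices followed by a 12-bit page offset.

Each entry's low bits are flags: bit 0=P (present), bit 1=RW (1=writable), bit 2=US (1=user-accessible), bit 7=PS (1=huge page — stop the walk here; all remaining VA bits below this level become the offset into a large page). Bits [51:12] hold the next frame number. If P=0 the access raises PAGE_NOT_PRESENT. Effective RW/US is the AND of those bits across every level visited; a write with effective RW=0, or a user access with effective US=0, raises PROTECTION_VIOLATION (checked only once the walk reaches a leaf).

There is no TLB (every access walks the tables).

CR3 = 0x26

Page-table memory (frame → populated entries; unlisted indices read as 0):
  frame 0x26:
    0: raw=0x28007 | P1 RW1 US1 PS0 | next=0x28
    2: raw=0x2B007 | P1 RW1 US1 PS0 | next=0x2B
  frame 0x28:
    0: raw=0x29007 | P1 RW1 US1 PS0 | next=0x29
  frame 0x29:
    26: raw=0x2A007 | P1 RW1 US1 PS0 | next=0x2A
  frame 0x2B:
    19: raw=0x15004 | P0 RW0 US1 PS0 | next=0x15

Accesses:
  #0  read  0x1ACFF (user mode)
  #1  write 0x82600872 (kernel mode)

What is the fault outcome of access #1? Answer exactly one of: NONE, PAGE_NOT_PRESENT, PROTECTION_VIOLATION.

Trace:
#0 VA=0x1ACFF (r,user):
  [0] read 0x26 idx=0: raw=0x28007 flags P=1 W=1 U=1 S=0
  [1] read 0x28 idx=0: raw=0x29007 flags P=1 W=1 U=1 S=0
  [2] read 0x29 idx=26: raw=0x2A007 flags P=1 W=1 U=1 S=0
  → PA=0x2ACFF  (3 entries read)
#1 VA=0x82600872 (w,kernel):
  [0] read 0x26 idx=2: raw=0x2B007 flags P=1 W=1 U=1 S=0
  [1] read 0x2B idx=19: raw=0x15004 flags P=0 W=0 U=1 S=0
  → PAGE_NOT_PRESENT  (2 entries read)

Access #1 fault: PAGE_NOT_PRESENT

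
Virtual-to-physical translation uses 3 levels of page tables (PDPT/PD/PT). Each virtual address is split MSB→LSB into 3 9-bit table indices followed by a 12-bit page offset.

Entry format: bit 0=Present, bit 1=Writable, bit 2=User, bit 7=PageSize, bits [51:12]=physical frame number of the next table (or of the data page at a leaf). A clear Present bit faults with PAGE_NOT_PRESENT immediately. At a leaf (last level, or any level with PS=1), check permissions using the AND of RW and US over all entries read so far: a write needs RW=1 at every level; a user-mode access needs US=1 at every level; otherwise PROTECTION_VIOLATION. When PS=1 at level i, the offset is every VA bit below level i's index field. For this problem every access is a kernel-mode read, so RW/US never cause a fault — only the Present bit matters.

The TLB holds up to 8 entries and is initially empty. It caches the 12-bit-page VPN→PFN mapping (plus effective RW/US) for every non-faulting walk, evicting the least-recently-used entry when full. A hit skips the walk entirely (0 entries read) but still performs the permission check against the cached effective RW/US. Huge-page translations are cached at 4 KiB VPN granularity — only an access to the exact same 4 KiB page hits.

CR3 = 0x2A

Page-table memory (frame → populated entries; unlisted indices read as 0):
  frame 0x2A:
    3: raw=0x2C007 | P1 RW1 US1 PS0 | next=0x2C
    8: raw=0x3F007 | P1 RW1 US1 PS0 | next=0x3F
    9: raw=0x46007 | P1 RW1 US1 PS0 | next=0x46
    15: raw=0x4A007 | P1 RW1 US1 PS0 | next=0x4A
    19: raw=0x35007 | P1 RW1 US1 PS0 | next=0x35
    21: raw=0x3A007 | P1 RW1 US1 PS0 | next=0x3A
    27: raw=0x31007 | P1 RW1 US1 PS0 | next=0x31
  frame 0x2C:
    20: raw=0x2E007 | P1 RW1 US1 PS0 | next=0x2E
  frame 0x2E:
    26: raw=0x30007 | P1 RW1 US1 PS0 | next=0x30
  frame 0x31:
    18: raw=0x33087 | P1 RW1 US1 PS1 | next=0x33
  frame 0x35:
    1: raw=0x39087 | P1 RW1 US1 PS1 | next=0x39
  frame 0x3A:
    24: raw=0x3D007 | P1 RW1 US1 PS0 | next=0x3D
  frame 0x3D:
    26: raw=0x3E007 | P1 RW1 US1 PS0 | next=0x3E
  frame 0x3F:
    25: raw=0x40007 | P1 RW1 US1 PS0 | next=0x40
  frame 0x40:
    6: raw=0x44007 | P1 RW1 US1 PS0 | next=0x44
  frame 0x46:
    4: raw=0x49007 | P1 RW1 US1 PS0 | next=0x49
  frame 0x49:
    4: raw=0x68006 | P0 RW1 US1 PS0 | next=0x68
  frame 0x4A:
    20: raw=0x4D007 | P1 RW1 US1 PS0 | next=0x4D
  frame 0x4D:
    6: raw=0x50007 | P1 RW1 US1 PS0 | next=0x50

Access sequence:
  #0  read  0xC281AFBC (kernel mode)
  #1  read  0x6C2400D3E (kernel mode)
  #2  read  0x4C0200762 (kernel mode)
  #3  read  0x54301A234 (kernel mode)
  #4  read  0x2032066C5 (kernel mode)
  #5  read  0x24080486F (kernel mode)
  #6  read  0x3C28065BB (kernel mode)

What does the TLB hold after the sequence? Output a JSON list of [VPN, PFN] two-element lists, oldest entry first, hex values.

Trace:
#0 VA=0xC281AFBC (r,kernel):
  [0] read 0x2A idx=3: raw=0x2C007 flags P=1 W=1 U=1 S=0
  [1] read 0x2C idx=20: raw=0x2E007 flags P=1 W=1 U=1 S=0
  [2] read 0x2E idx=26: raw=0x30007 flags P=1 W=1 U=1 S=0
  ✓ 0x30FBC  — 3 lookups
#1 VA=0x6C2400D3E (r,kernel):
  [0] read 0x2A idx=27: raw=0x31007 flags P=1 W=1 U=1 S=0
  [1] read 0x31 idx=18: raw=0x33087 flags P=1 W=1 U=1 S=1
  ✓ 0x33D3E (huge @L1)  — 2 lookups
#2 VA=0x4C0200762 (r,kernel):
  [0] read 0x2A idx=19: raw=0x35007 flags P=1 W=1 U=1 S=0
  [1] read 0x35 idx=1: raw=0x39087 flags P=1 W=1 U=1 S=1
  ✓ 0x39762 (huge @L1)  — 2 lookups
#3 VA=0x54301A234 (r,kernel):
  [0] read 0x2A idx=21: raw=0x3A007 flags P=1 W=1 U=1 S=0
  [1] read 0x3A idx=24: raw=0x3D007 flags P=1 W=1 U=1 S=0
  [2] read 0x3D idx=26: raw=0x3E007 flags P=1 W=1 U=1 S=0
  ✓ 0x3E234  — 3 lookups
#4 VA=0x2032066C5 (r,kernel):
  [0] read 0x2A idx=8: raw=0x3F007 flags P=1 W=1 U=1 S=0
  [1] read 0x3F idx=25: raw=0x40007 flags P=1 W=1 U=1 S=0
  [2] read 0x40 idx=6: raw=0x44007 flags P=1 W=1 U=1 S=0
  ✓ 0x446C5  — 3 lookups
#5 VA=0x24080486F (r,kernel):
  [0] read 0x2A idx=9: raw=0x46007 flags P=1 W=1 U=1 S=0
  [1] read 0x46 idx=4: raw=0x49007 flags P=1 W=1 U=1 S=0
  [2] read 0x49 idx=4: raw=0x68006 flags P=0 W=1 U=1 S=0
  ⇒ fault: PAGE_NOT_PRESENT  — 3 lookups
#6 VA=0x3C28065BB (r,kernel):
  [0] read 0x2A idx=15: raw=0x4A007 flags P=1 W=1 U=1 S=0
  [1] read 0x4A idx=20: raw=0x4D007 flags P=1 W=1 U=1 S=0
  [2] read 0x4D idx=6: raw=0x50007 flags P=1 W=1 U=1 S=0
  ✓ 0x505BB  — 3 lookups

TLB: [["0xC281A", "0x30"], ["0x6C2400", "0x33"], ["0x4C0200", "0x39"], ["0x54301A", "0x3E"], ["0x203206", "0x44"], ["0x3C2806", "0x50"]]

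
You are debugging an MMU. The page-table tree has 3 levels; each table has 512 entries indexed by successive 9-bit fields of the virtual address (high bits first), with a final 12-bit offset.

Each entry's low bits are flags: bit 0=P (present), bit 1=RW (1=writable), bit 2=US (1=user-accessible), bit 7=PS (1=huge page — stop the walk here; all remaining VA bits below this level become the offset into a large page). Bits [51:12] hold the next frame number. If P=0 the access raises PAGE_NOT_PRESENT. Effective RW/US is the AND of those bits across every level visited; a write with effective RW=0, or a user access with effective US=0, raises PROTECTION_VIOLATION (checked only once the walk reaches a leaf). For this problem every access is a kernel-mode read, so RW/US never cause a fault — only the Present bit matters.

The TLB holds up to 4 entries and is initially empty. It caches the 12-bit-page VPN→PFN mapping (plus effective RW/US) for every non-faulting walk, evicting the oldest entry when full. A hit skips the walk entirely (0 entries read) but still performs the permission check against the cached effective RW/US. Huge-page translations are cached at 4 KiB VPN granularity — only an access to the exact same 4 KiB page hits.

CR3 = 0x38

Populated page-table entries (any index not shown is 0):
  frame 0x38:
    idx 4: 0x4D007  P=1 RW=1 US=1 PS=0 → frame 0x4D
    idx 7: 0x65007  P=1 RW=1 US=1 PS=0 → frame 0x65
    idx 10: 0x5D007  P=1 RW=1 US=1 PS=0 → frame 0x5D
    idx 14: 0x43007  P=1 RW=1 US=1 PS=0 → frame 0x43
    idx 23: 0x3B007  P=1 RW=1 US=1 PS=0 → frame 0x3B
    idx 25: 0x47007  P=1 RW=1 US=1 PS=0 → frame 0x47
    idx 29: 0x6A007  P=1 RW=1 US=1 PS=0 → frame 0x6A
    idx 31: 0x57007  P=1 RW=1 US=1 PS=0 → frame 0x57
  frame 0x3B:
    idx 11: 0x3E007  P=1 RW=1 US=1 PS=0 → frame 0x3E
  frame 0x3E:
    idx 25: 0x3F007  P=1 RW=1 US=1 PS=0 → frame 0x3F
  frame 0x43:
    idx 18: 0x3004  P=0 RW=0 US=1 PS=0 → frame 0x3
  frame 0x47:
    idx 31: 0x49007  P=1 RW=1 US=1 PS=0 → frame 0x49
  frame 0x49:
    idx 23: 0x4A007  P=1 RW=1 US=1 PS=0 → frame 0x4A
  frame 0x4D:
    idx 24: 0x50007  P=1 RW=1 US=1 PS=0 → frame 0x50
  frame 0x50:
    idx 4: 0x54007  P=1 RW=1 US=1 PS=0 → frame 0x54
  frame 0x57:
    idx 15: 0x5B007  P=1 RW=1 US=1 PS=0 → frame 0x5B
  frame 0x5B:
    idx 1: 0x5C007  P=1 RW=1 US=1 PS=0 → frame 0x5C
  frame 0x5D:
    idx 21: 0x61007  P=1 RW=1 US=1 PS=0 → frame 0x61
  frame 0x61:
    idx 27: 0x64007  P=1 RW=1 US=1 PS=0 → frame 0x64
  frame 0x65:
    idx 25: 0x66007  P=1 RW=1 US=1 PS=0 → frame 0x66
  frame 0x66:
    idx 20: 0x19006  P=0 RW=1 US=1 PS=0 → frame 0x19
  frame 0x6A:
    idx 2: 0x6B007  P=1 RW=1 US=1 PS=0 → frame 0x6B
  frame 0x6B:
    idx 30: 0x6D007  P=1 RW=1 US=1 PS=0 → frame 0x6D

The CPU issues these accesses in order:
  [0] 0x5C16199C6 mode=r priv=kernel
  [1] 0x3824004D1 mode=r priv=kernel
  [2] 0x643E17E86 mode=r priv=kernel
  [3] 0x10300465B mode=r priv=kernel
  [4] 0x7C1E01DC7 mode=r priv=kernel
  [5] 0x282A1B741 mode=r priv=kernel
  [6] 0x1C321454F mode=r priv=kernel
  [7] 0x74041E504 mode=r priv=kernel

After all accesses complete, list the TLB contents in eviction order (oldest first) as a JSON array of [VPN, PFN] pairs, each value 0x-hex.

Per-access translation:
#0 VA=0x5C16199C6 (r,kernel):
  lvl0: tbl 0x38, slot 23 ⇒ 0x3B007 (P1/RW1/US1/PS0)
  lvl1: tbl 0x3B, slot 11 ⇒ 0x3E007 (P1/RW1/US1/PS0)
  lvl2: tbl 0x3E, slot 25 ⇒ 0x3F007 (P1/RW1/US1/PS0)
  ⇒ phys 0x3F9C6  [3 reads]
#1 VA=0x3824004D1 (r,kernel):
  lvl0: tbl 0x38, slot 14 ⇒ 0x43007 (P1/RW1/US1/PS0)
  lvl1: tbl 0x43, slot 18 ⇒ 0x3004 (P0/RW0/US1/PS0)
  → PAGE_NOT_PRESENT  (2 entries read)
#2 VA=0x643E17E86 (r,kernel):
  lvl0: tbl 0x38, slot 25 ⇒ 0x47007 (P1/RW1/US1/PS0)
  lvl1: tbl 0x47, slot 31 ⇒ 0x49007 (P1/RW1/US1/PS0)
  lvl2: tbl 0x49, slot 23 ⇒ 0x4A007 (P1/RW1/US1/PS0)
  ⇒ phys 0x4AE86  [3 reads]
#3 VA=0x10300465B (r,kernel):
  lvl0: tbl 0x38, slot 4 ⇒ 0x4D007 (P1/RW1/US1/PS0)
  lvl1: tbl 0x4D, slot 24 ⇒ 0x50007 (P1/RW1/US1/PS0)
  lvl2: tbl 0x50, slot 4 ⇒ 0x54007 (P1/RW1/US1/PS0)
  ⇒ phys 0x5465B  [3 reads]
#4 VA=0x7C1E01DC7 (r,kernel):
  lvl0: tbl 0x38, slot 31 ⇒ 0x57007 (P1/RW1/US1/PS0)
  lvl1: tbl 0x57, slot 15 ⇒ 0x5B007 (P1/RW1/US1/PS0)
  lvl2: tbl 0x5B, slot 1 ⇒ 0x5C007 (P1/RW1/US1/PS0)
  ⇒ phys 0x5CDC7  [3 reads]
#5 VA=0x282A1B741 (r,kernel):
  lvl0: tbl 0x38, slot 10 ⇒ 0x5D007 (P1/RW1/US1/PS0)
  lvl1: tbl 0x5D, slot 21 ⇒ 0x61007 (P1/RW1/US1/PS0)
  lvl2: tbl 0x61, slot 27 ⇒ 0x64007 (P1/RW1/US1/PS0)
  ⇒ phys 0x64741  [3 reads]
#6 VA=0x1C321454F (r,kernel):
  lvl0: tbl 0x38, slot 7 ⇒ 0x65007 (P1/RW1/US1/PS0)
  lvl1: tbl 0x65, slot 25 ⇒ 0x66007 (P1/RW1/US1/PS0)
  lvl2: tbl 0x66, slot 20 ⇒ 0x19006 (P0/RW1/US1/PS0)
  → PAGE_NOT_PRESENT  (3 entries read)
#7 VA=0x74041E504 (r,kernel):
  lvl0: tbl 0x38, slot 29 ⇒ 0x6A007 (P1/RW1/US1/PS0)
  lvl1: tbl 0x6A, slot 2 ⇒ 0x6B007 (P1/RW1/US1/PS0)
  lvl2: tbl 0x6B, slot 30 ⇒ 0x6D007 (P1/RW1/US1/PS0)
  ⇒ phys 0x6D504  [3 reads]

TLB: [["0x103004", "0x54"], ["0x7C1E01", "0x5C"], ["0x282A1B", "0x64"], ["0x74041E", "0x6D"]]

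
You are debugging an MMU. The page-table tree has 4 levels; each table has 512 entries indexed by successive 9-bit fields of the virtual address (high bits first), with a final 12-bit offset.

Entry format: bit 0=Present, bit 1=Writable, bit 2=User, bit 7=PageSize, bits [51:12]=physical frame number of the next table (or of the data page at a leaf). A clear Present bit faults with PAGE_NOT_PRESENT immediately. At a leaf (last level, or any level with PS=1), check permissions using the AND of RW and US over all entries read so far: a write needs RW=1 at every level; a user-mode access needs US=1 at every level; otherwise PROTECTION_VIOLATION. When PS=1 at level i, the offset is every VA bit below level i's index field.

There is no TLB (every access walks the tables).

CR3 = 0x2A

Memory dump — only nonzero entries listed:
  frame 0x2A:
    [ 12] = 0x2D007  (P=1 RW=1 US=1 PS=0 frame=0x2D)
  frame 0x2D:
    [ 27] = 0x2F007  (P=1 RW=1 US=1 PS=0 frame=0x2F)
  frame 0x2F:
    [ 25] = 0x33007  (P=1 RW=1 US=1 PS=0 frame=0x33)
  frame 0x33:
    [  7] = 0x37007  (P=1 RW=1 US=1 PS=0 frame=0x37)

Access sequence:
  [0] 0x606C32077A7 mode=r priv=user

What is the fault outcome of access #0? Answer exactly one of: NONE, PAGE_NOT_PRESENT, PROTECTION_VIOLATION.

Per-access translation:
#0 VA=0x606C32077A7 (r,user):
  L0 @0x2A[12] → 0x2D007  P=1,RW=1,US=1,PS=0
  L1 @0x2D[27] → 0x2F007  P=1,RW=1,US=1,PS=0
  L2 @0x2F[25] → 0x33007  P=1,RW=1,US=1,PS=0
  L3 @0x33[7] → 0x37007  P=1,RW=1,US=1,PS=0
  ⇒ phys 0x377A7  [4 reads]

Access #0 fault: NONE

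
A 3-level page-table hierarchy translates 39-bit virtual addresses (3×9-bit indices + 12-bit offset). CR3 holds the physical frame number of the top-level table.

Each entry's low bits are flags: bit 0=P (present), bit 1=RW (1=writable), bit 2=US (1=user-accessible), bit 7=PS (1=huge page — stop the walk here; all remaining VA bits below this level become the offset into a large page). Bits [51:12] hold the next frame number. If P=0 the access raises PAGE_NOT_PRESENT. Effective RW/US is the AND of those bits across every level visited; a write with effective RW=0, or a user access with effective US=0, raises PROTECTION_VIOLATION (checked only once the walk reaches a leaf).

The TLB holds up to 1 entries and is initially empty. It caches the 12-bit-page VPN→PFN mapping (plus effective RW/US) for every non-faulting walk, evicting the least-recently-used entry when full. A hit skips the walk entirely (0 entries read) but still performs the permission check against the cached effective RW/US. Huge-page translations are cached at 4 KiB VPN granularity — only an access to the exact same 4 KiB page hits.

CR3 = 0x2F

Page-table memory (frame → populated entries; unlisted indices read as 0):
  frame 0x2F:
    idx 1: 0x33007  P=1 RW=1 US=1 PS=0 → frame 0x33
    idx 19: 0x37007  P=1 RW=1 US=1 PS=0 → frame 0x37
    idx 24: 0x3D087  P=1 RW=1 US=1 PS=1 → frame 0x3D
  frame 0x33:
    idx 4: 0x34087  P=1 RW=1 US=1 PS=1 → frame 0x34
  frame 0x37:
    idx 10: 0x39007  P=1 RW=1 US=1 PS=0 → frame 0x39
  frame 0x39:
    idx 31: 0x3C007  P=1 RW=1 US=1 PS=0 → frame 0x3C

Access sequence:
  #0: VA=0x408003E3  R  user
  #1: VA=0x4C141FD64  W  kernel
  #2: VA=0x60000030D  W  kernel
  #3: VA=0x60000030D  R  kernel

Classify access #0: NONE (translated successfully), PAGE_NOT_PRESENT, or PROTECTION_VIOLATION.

Trace:
#0 VA=0x408003E3 (r,user):
  L0 @0x2F[1] → 0x33007  P=1,RW=1,US=1,PS=0
  L1 @0x33[4] → 0x34087  P=1,RW=1,US=1,PS=1
  ✓ 0x343E3 (huge @L1)  — 2 lookups
#1 VA=0x4C141FD64 (w,kernel):
  L0 @0x2F[19] → 0x37007  P=1,RW=1,US=1,PS=0
  L1 @0x37[10] → 0x39007  P=1,RW=1,US=1,PS=0
  L2 @0x39[31] → 0x3C007  P=1,RW=1,US=1,PS=0
  ✓ 0x3CD64  — 3 lookups
#2 VA=0x60000030D (w,kernel):
  L0 @0x2F[24] → 0x3D087  P=1,RW=1,US=1,PS=1
  ✓ 0x3D30D (huge @L0)  — 1 lookups
#3 VA=0x60000030D (r,kernel):
  TLB hit vpn=0x600000 → PA=0x3D30D

Access #0 fault: NONE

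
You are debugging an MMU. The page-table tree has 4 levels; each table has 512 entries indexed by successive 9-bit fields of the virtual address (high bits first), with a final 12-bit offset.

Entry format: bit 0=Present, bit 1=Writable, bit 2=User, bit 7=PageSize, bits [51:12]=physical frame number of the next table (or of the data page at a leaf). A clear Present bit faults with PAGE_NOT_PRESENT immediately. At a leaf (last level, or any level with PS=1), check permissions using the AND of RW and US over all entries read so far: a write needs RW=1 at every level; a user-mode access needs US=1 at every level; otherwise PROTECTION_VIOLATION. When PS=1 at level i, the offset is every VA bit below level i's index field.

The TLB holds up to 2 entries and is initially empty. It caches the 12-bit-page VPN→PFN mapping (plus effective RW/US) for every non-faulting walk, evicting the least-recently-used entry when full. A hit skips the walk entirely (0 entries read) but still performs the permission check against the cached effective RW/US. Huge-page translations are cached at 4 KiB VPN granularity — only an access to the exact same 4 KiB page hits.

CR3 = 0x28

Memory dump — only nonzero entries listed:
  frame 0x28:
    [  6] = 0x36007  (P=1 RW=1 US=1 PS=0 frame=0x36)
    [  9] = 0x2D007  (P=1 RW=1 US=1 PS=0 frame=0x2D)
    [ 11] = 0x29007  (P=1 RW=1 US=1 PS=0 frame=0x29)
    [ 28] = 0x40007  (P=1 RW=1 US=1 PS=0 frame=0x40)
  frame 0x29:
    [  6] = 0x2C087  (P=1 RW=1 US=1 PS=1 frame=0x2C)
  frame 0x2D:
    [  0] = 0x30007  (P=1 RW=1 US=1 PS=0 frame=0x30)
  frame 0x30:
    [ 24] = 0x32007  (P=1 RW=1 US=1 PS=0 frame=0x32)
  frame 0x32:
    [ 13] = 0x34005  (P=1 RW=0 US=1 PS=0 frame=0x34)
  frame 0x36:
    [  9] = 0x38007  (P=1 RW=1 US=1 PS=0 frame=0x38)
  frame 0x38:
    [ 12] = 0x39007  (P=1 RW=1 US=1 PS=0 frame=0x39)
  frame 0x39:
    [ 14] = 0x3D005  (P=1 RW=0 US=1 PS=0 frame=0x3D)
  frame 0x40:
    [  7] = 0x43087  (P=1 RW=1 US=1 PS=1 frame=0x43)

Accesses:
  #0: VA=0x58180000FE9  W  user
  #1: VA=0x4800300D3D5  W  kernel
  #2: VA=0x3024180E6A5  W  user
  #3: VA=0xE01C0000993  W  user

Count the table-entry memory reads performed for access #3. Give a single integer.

Walk each access:
#0 VA=0x58180000FE9 (w,user):
  L0 @0x28[11] → 0x29007  P=1,RW=1,US=1,PS=0
  L1 @0x29[6] → 0x2C087  P=1,RW=1,US=1,PS=1
  → PA=0x2CFE9 (huge @L1)  (2 entries read)
#1 VA=0x4800300D3D5 (w,kernel):
  L0 @0x28[9] → 0x2D007  P=1,RW=1,US=1,PS=0
  L1 @0x2D[0] → 0x30007  P=1,RW=1,US=1,PS=0
  L2 @0x30[24] → 0x32007  P=1,RW=1,US=1,PS=0
  L3 @0x32[13] → 0x34005  P=1,RW=0,US=1,PS=0
  ✗ PROTECTION_VIOLATION  [4 reads]
#2 VA=0x3024180E6A5 (w,user):
  L0 @0x28[6] → 0x36007  P=1,RW=1,US=1,PS=0
  L1 @0x36[9] → 0x38007  P=1,RW=1,US=1,PS=0
  L2 @0x38[12] → 0x39007  P=1,RW=1,US=1,PS=0
  L3 @0x39[14] → 0x3D005  P=1,RW=0,US=1,PS=0
  ✗ PROTECTION_VIOLATION  [4 reads]
#3 VA=0xE01C0000993 (w,user):
  L0 @0x28[28] → 0x40007  P=1,RW=1,US=1,PS=0
  L1 @0x40[7] → 0x43087  P=1,RW=1,US=1,PS=1
  → PA=0x43993 (huge @L1)  (2 entries read)

Entries read for #3: 2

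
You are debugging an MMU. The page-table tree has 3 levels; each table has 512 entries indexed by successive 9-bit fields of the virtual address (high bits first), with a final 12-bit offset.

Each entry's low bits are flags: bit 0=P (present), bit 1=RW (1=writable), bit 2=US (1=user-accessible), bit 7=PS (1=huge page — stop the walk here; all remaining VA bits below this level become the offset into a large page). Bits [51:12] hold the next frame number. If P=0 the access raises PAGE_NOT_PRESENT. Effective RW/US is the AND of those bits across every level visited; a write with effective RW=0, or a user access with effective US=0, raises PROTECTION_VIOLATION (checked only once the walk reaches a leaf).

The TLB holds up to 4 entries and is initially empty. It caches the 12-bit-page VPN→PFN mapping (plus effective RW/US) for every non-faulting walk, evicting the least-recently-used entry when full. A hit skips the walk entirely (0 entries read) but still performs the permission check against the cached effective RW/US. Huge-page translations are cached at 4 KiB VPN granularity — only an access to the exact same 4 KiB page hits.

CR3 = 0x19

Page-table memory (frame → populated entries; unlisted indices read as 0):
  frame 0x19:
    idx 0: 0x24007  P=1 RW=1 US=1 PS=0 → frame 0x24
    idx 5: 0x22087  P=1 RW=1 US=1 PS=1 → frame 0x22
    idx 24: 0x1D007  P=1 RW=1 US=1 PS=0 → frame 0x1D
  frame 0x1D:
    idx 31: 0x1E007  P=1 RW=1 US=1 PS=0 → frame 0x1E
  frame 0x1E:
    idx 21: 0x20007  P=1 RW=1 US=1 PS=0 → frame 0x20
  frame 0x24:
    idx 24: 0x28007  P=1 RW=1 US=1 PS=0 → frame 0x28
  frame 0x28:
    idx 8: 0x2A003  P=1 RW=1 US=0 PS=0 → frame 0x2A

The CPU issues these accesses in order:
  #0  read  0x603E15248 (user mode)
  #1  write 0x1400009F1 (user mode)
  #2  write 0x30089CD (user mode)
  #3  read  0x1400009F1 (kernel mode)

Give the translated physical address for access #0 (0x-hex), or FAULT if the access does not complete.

Per-access translation:
#0 VA=0x603E15248 (r,user):
  L0 @0x19[24] → 0x1D007  P=1,RW=1,US=1,PS=0
  L1 @0x1D[31] → 0x1E007  P=1,RW=1,US=1,PS=0
  L2 @0x1E[21] → 0x20007  P=1,RW=1,US=1,PS=0
  ⇒ phys 0x20248  [3 reads]
#1 VA=0x1400009F1 (w,user):
  L0 @0x19[5] → 0x22087  P=1,RW=1,US=1,PS=1
  ⇒ phys 0x229F1 (huge @L0)  [1 reads]
#2 VA=0x30089CD (w,user):
  L0 @0x19[0] → 0x24007  P=1,RW=1,US=1,PS=0
  L1 @0x24[24] → 0x28007  P=1,RW=1,US=1,PS=0
  L2 @0x28[8] → 0x2A003  P=1,RW=1,US=0,PS=0
  → PROTECTION_VIOLATION  (3 entries read)
#3 VA=0x1400009F1 (r,kernel):
  TLB hit vpn=0x140000 → PA=0x229F1

Access #0 PA: 0x20248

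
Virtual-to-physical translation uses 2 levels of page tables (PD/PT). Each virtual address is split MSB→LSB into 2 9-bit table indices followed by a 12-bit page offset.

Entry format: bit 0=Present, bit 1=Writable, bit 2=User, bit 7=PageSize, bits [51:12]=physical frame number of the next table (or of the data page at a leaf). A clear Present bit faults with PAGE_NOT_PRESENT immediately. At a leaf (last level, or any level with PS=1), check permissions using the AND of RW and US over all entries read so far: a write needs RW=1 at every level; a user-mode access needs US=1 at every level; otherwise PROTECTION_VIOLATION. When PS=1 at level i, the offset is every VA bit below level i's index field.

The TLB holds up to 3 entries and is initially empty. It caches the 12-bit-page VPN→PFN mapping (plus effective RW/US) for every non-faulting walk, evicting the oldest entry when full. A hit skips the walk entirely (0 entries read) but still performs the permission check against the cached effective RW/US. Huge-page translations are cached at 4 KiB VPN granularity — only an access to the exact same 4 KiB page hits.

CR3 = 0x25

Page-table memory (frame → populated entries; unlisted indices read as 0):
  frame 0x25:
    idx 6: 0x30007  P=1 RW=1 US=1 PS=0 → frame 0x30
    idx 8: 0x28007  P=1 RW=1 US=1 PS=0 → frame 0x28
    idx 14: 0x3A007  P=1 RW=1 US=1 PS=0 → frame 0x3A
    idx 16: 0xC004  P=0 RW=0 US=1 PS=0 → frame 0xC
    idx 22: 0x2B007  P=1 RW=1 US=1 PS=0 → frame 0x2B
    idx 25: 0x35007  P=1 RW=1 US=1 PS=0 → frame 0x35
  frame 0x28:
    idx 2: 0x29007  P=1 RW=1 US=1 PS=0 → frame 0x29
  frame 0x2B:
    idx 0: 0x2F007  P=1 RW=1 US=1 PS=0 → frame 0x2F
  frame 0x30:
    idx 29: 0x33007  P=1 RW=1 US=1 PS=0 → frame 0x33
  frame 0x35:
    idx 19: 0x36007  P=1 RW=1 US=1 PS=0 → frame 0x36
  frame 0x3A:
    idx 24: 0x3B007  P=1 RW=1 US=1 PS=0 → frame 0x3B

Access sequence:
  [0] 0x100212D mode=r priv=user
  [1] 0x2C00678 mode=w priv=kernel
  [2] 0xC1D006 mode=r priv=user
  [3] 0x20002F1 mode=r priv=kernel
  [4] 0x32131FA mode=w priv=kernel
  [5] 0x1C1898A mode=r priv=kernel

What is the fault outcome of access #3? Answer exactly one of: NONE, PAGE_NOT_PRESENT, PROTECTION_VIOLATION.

Per-access translation:
#0 VA=0x100212D (r,user):
  L0: frame=0x25 idx=8 entry=0x28007 [P=1 RW=1 US=1 PS=0]
  L1: frame=0x28 idx=2 entry=0x29007 [P=1 RW=1 US=1 PS=0]
  ⇒ phys 0x2912D  [2 reads]
#1 VA=0x2C00678 (w,kernel):
  L0: frame=0x25 idx=22 entry=0x2B007 [P=1 RW=1 US=1 PS=0]
  L1: frame=0x2B idx=0 entry=0x2F007 [P=1 RW=1 US=1 PS=0]
  ⇒ phys 0x2F678  [2 reads]
#2 VA=0xC1D006 (r,user):
  L0: frame=0x25 idx=6 entry=0x30007 [P=1 RW=1 US=1 PS=0]
  L1: frame=0x30 idx=29 entry=0x33007 [P=1 RW=1 US=1 PS=0]
  ⇒ phys 0x33006  [2 reads]
#3 VA=0x20002F1 (r,kernel):
  L0: frame=0x25 idx=16 entry=0xC004 [P=0 RW=0 US=1 PS=0]
  ✗ PAGE_NOT_PRESENT  [1 reads]
#4 VA=0x32131FA (w,kernel):
  L0: frame=0x25 idx=25 entry=0x35007 [P=1 RW=1 US=1 PS=0]
  L1: frame=0x35 idx=19 entry=0x36007 [P=1 RW=1 US=1 PS=0]
  ⇒ phys 0x361FA  [2 reads]
#5 VA=0x1C1898A (r,kernel):
  L0: frame=0x25 idx=14 entry=0x3A007 [P=1 RW=1 US=1 PS=0]
  L1: frame=0x3A idx=24 entry=0x3B007 [P=1 RW=1 US=1 PS=0]
  ⇒ phys 0x3B98A  [2 reads]

Access #3 fault: PAGE_NOT_PRESENT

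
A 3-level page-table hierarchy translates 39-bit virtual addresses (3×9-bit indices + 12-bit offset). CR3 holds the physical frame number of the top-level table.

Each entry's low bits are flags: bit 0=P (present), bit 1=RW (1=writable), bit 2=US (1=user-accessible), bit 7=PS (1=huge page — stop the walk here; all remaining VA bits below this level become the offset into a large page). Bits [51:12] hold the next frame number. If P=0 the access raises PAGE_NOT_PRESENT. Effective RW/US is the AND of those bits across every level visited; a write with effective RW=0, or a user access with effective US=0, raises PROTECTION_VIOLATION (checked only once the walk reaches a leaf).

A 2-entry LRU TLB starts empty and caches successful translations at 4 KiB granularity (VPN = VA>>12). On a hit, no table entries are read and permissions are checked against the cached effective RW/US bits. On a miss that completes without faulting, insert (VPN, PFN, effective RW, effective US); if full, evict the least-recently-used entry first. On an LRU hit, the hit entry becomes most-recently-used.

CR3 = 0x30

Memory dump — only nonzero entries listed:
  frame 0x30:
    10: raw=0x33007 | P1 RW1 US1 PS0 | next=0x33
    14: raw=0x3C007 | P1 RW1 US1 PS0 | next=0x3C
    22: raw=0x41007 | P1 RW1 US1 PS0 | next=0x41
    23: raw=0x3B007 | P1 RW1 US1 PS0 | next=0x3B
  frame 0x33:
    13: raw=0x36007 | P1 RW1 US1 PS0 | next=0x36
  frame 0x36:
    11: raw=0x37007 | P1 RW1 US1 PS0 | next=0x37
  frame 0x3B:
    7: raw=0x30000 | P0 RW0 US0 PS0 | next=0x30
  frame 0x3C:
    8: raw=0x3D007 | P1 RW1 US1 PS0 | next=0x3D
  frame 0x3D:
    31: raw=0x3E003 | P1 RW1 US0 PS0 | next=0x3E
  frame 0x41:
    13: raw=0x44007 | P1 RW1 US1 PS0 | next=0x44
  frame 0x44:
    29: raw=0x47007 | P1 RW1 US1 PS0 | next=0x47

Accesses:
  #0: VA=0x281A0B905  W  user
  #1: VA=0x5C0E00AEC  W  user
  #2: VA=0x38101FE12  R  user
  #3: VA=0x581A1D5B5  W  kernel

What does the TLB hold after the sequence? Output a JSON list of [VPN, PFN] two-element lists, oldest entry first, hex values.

Per-access translation:
#0 VA=0x281A0B905 (w,user):
  lvl0: tbl 0x30, slot 10 ⇒ 0x33007 (P1/RW1/US1/PS0)
  lvl1: tbl 0x33, slot 13 ⇒ 0x36007 (P1/RW1/US1/PS0)
  lvl2: tbl 0x36, slot 11 ⇒ 0x37007 (P1/RW1/US1/PS0)
  ✓ 0x37905  — 3 lookups
#1 VA=0x5C0E00AEC (w,user):
  lvl0: tbl 0x30, slot 23 ⇒ 0x3B007 (P1/RW1/US1/PS0)
  lvl1: tbl 0x3B, slot 7 ⇒ 0x30000 (P0/RW0/US0/PS0)
  → PAGE_NOT_PRESENT  (2 entries read)
#2 VA=0x38101FE12 (r,user):
  lvl0: tbl 0x30, slot 14 ⇒ 0x3C007 (P1/RW1/US1/PS0)
  lvl1: tbl 0x3C, slot 8 ⇒ 0x3D007 (P1/RW1/US1/PS0)
  lvl2: tbl 0x3D, slot 31 ⇒ 0x3E003 (P1/RW1/US0/PS0)
  → PROTECTION_VIOLATION  (3 entries read)
#3 VA=0x581A1D5B5 (w,kernel):
  lvl0: tbl 0x30, slot 22 ⇒ 0x41007 (P1/RW1/US1/PS0)
  lvl1: tbl 0x41, slot 13 ⇒ 0x44007 (P1/RW1/US1/PS0)
  lvl2: tbl 0x44, slot 29 ⇒ 0x47007 (P1/RW1/US1/PS0)
  ✓ 0x475B5  — 3 lookups

TLB: [["0x281A0B", "0x37"], ["0x581A1D", "0x47"]]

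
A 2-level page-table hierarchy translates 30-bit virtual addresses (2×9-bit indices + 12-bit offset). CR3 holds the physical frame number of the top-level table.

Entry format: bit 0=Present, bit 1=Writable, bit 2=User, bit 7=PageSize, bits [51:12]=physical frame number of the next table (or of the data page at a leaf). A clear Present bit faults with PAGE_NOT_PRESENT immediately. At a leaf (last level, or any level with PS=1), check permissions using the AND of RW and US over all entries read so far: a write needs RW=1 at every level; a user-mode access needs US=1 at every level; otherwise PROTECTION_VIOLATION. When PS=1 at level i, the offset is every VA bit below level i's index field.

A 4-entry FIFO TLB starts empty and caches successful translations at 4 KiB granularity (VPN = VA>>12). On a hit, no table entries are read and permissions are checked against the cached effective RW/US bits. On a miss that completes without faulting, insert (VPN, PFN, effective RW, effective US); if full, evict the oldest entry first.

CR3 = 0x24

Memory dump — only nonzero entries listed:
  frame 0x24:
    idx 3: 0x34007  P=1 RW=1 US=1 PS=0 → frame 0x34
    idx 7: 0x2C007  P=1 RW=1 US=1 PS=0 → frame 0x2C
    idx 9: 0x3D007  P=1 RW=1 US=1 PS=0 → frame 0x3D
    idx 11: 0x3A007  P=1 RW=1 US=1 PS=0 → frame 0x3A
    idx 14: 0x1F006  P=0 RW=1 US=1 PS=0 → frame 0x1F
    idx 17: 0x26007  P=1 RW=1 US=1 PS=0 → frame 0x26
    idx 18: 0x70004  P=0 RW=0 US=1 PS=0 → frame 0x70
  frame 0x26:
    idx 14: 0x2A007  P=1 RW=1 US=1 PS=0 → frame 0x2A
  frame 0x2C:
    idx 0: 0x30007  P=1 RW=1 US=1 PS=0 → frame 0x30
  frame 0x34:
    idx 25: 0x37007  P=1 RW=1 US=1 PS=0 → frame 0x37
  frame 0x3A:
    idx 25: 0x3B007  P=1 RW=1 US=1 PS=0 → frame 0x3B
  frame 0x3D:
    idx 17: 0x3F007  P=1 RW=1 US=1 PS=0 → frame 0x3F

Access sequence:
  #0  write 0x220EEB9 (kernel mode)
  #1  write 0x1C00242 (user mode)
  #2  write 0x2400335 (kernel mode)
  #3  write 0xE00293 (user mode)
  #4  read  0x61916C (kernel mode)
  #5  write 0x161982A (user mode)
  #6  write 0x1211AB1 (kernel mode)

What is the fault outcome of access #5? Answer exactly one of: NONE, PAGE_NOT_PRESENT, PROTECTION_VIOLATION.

Walk each access:
#0 VA=0x220EEB9 (w,kernel):
  lvl0: tbl 0x24, slot 17 ⇒ 0x26007 (P1/RW1/US1/PS0)
  lvl1: tbl 0x26, slot 14 ⇒ 0x2A007 (P1/RW1/US1/PS0)
  ⇒ phys 0x2AEB9  [2 reads]
#1 VA=0x1C00242 (w,user):
  lvl0: tbl 0x24, slot 14 ⇒ 0x1F006 (P0/RW1/US1/PS0)
  ⇒ fault: PAGE_NOT_PRESENT  — 1 lookups
#2 VA=0x2400335 (w,kernel):
  lvl0: tbl 0x24, slot 18 ⇒ 0x70004 (P0/RW0/US1/PS0)
  ⇒ fault: PAGE_NOT_PRESENT  — 1 lookups
#3 VA=0xE00293 (w,user):
  lvl0: tbl 0x24, slot 7 ⇒ 0x2C007 (P1/RW1/US1/PS0)
  lvl1: tbl 0x2C, slot 0 ⇒ 0x30007 (P1/RW1/US1/PS0)
  ⇒ phys 0x30293  [2 reads]
#4 VA=0x61916C (r,kernel):
  lvl0: tbl 0x24, slot 3 ⇒ 0x34007 (P1/RW1/US1/PS0)
  lvl1: tbl 0x34, slot 25 ⇒ 0x37007 (P1/RW1/US1/PS0)
  ⇒ phys 0x3716C  [2 reads]
#5 VA=0x161982A (w,user):
  lvl0: tbl 0x24, slot 11 ⇒ 0x3A007 (P1/RW1/US1/PS0)
  lvl1: tbl 0x3A, slot 25 ⇒ 0x3B007 (P1/RW1/US1/PS0)
  ⇒ phys 0x3B82A  [2 reads]
#6 VA=0x1211AB1 (w,kernel):
  lvl0: tbl 0x24, slot 9 ⇒ 0x3D007 (P1/RW1/US1/PS0)
  lvl1: tbl 0x3D, slot 17 ⇒ 0x3F007 (P1/RW1/US1/PS0)
  ⇒ phys 0x3FAB1  [2 reads]

Access #5 fault: NONE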